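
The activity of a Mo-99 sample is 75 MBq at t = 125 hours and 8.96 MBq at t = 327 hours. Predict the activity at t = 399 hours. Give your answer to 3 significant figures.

4.20 MBq

Over Δt = 327 − 125 = 202 hours, the level fell by a factor of 75/8.96 ≈ 8.3705.
n = log₂(8.3705) ≈ 3.0653 half-lives, so t½ = 202/3.0653 ≈ 65.899 hours.
From t = 327 to t = 399: 8.96 × (1/2)^((399−327)/65.899) ≈ 4.2015 MBq.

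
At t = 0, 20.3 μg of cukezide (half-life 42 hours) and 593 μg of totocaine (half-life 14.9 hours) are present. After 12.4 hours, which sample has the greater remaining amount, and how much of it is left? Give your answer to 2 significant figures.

totocaine, 330 μg

cukezide: 20.3 × (1/2)^0.29524 ≈ 16.543 μg.
totocaine: 593 × (1/2)^0.83221 ≈ 333.07 μg.
Totocaine has more remaining, at ≈ 333.07 μg.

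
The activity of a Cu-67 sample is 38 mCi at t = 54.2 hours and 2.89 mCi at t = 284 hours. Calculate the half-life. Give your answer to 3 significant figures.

61.8 hours

Over Δt = 284 − 54.2 = 229.8 hours, the level fell by a factor of 38/2.89 ≈ 13.149.
n = log₂(13.149) ≈ 3.7169 half-lives, so t½ = 229.8/3.7169 ≈ 61.826 hours.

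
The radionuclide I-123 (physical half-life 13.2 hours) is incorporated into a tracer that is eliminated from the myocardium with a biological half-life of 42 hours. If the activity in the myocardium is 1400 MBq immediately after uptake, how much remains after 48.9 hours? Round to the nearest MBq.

48 MBq

1/t_eff = 1/t_phys + 1/t_biol = 1/13.2 + 1/42 = 0.099567 per hour.
t_eff = 13.2 × 42 / (13.2 + 42) ≈ 10.043 hours.
Remaining = 1400 × (1/2)^(48.9/10.043) = 1400 × (1/2)^4.8688 ≈ 47.914 MBq.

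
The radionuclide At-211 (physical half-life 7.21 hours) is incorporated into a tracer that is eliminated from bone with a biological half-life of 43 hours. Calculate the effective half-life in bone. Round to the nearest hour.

1/t_eff = 1/t_phys + 1/t_biol = 1/7.21 + 1/43 = 0.16195 per hour.
t_eff = 7.21 × 43 / (7.21 + 43) ≈ 6.1747 hours.

6 hours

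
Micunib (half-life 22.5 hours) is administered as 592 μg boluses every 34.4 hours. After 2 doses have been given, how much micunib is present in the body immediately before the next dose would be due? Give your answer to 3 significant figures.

The 2 doses were given 68.8, 34.4 hours ago.
Total = 592·(1/2)^(68.8/22.5) + 592·(1/2)^(34.4/22.5)
      = 71.095 + 205.15 ≈ 276.25 μg.

276 μg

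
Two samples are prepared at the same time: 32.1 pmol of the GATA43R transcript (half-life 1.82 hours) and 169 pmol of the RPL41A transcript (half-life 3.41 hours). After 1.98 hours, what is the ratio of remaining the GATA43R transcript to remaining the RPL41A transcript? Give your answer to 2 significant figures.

0.13

GATA43R transcript: 32.1 × (1/2)^(1.98/1.82) = 32.1 × (1/2)^1.0879 ≈ 15.101 pmol.
RPL41A transcript: 169 × (1/2)^(1.98/3.41) = 169 × (1/2)^0.58065 ≈ 113 pmol.
Ratio ≈ 15.101 / 113 ≈ 0.13363.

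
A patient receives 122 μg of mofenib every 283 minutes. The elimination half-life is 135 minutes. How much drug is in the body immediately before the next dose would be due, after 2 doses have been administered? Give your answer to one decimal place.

35.2 μg

The 2 doses were given 566, 283 minutes ago.
Total = 122·(1/2)^(566/135) + 122·(1/2)^(283/135)
      = 6.6721 + 28.531 ≈ 35.203 μg.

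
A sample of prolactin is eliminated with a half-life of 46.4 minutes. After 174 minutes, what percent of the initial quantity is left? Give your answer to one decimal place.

n = 174/46.4 ≈ 3.75 half-lives.
Fraction remaining = (1/2)^3.75 ≈ 0.074325, i.e. 7.4325%.

7.4%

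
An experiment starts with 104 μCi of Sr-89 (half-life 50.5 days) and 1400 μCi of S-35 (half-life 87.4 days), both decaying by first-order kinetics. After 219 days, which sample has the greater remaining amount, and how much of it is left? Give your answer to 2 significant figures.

S-35, 250 μCi

Sr-89: 104 × (1/2)^4.3366 ≈ 5.1473 μCi.
S-35: 1400 × (1/2)^2.5057 ≈ 246.51 μCi.
S-35 has more remaining, at ≈ 246.51 μCi.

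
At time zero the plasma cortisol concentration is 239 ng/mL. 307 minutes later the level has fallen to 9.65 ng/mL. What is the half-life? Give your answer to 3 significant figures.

A/A₀ = 9.65/239 ≈ 0.040377.
n = log₂(24.767) ≈ 4.6303 half-lives elapsed in 307 minutes.
t½ = 307/4.6303 ≈ 66.302 minutes.

66.3 minutes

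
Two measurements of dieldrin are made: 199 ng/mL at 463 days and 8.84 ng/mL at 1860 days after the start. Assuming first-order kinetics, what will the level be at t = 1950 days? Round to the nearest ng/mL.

7 ng/mL

Over Δt = 1860 − 463 = 1397 days, the level fell by a factor of 199/8.84 ≈ 22.511.
n = log₂(22.511) ≈ 4.4926 half-lives, so t½ = 1397/4.4926 ≈ 310.96 days.
From t = 1860 to t = 1950: 8.84 × (1/2)^((1950−1860)/310.96) ≈ 7.2331 ng/mL.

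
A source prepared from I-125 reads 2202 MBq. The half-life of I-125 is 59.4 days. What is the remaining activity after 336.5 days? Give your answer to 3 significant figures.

43.4 MBq

Number of half-lives: n = 336.5/59.4 ≈ 5.665.
Remaining = 2202 × (1/2)^5.665 = 2202 × 0.019709 ≈ 43.4 MBq.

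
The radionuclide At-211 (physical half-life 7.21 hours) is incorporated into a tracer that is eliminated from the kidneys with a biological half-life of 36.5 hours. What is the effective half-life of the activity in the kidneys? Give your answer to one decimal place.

1/t_eff = 1/t_phys + 1/t_biol = 1/7.21 + 1/36.5 = 0.16609 per hour.
t_eff = 7.21 × 36.5 / (7.21 + 36.5) ≈ 6.0207 hours.

6.0 hours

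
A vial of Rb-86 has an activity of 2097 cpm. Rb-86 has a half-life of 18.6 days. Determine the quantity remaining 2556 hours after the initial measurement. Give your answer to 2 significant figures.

Convert the elapsed time: 2556 hours = 106.5 days.
Number of half-lives: n = 106.5/18.6 ≈ 5.7258.
Remaining = 2097 × (1/2)^5.7258 = 2097 × 0.018896 ≈ 39.624 cpm.

40 cpm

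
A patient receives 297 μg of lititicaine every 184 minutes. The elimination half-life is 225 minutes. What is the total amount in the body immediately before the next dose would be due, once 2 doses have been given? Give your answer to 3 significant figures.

264 μg

The 2 doses were given 368, 184 minutes ago.
Total = 297·(1/2)^(368/225) + 297·(1/2)^(184/225)
      = 95.588 + 168.49 ≈ 264.08 μg.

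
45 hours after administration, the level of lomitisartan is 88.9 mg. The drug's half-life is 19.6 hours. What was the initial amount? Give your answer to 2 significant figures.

Number of half-lives elapsed: n = 45/19.6 ≈ 2.2959.
A₀ = A × 2^n = 88.9 × 2^2.2959 = 88.9 × 4.9107 ≈ 436.56 mg.

440 mg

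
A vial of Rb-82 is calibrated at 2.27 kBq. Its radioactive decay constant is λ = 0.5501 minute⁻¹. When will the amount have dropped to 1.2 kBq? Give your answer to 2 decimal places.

t½ = ln 2 / λ = 0.69315 / 0.5501 ≈ 1.26 minutes.
Fraction remaining = 1.2/2.27 ≈ 0.52863.
n = log₂(2.27/1.2) = ln(1.8917)/ln 2 ≈ 0.91966 half-lives.
t = n × t½ = 0.91966 × 1.26 ≈ 1.1588 minutes.

1.16 minutes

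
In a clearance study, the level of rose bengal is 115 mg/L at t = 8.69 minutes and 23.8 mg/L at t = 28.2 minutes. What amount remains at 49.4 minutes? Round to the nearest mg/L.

Over Δt = 28.2 − 8.69 = 19.51 minutes, the level fell by a factor of 115/23.8 ≈ 4.8319.
n = log₂(4.8319) ≈ 2.2726 half-lives, so t½ = 19.51/2.2726 ≈ 8.5849 minutes.
From t = 28.2 to t = 49.4: 23.8 × (1/2)^((49.4−28.2)/8.5849) ≈ 4.2973 mg/L.

4 mg/L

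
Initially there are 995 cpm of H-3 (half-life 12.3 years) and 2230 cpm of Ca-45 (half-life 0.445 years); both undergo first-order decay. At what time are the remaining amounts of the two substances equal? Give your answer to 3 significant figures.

Set 995·(1/2)^(t/12.3) = 2230·(1/2)^(t/0.445).
Taking log₂: log₂(995/2230) = t·(1/12.3 − 1/0.445).
log₂(0.44619) = -1.1643; 1/12.3 − 1/0.445 = -2.1659.
t = -1.1643 / -2.1659 ≈ 0.53755 years.

0.538 years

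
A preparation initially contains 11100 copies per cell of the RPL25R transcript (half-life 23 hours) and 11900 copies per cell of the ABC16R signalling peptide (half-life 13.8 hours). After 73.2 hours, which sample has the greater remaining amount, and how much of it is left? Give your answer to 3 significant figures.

RPL25R transcript: 11100 × (1/2)^3.1826 ≈ 1222.5 copies per cell.
ABC16R signalling peptide: 11900 × (1/2)^5.3043 ≈ 301.15 copies per cell.
RPL25R transcript has more remaining, at ≈ 1222.5 copies per cell.

RPL25R transcript, 1220 copies per cell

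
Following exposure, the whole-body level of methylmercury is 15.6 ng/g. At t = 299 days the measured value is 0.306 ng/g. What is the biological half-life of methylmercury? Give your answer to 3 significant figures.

A/A₀ = 0.306/15.6 ≈ 0.019615.
n = log₂(50.98) ≈ 5.6719 half-lives elapsed in 299 days.
t½ = 299/5.6719 ≈ 52.716 days.

52.7 days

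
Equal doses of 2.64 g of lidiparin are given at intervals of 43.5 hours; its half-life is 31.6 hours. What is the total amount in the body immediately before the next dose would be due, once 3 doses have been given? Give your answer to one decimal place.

1.6 g

The 3 doses were given 130.5, 87, 43.5 hours ago.
Total = 2.64·(1/2)^(130.5/31.6) + 2.64·(1/2)^(87/31.6) + 2.64·(1/2)^(43.5/31.6)
      = 0.15081 + 0.39158 + 1.0167 ≈ 1.5591 g.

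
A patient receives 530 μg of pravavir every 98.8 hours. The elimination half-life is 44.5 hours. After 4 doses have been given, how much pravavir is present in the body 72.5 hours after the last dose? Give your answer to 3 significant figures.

The 4 doses were given 368.9, 270.1, 171.3, 72.5 hours ago.
Total = 530·(1/2)^(368.9/44.5) + 530·(1/2)^(270.1/44.5) + 530·(1/2)^(171.3/44.5) + 530·(1/2)^(72.5/44.5)
      = 1.6934 + 7.8909 + 36.769 + 171.33 ≈ 217.68 μg.

218 μg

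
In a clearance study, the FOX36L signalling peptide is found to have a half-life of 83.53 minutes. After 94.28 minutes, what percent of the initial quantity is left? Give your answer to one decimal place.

45.7%

n = 94.28/83.53 ≈ 1.1287 half-lives.
Fraction remaining = (1/2)^1.1287 ≈ 0.45733, i.e. 45.733%.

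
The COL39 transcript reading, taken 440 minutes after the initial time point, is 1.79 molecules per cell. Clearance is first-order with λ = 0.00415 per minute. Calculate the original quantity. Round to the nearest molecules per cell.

11 molecules per cell

t½ = ln 2 / λ = 0.69315 / 0.00415 ≈ 167.02 minutes.
Number of half-lives elapsed: n = 440/167.02 ≈ 2.6344.
A₀ = A × 2^n = 1.79 × 2^2.6344 = 1.79 × 6.209 ≈ 11.114 molecules per cell.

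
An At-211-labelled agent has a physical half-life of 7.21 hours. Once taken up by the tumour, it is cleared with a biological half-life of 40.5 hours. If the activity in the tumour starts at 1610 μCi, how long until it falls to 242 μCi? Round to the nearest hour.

17 hours

1/t_eff = 1/t_phys + 1/t_biol = 1/7.21 + 1/40.5 = 0.16339 per hour.
t_eff = 7.21 × 40.5 / (7.21 + 40.5) ≈ 6.1204 hours.
n = log₂(1610/242) ≈ 2.734; t = 2.734 × 6.1204 ≈ 16.733 hours.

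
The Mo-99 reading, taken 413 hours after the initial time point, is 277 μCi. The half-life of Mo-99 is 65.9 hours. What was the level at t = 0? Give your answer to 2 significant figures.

Number of half-lives elapsed: n = 413/65.9 ≈ 6.2671.
A₀ = A × 2^n = 277 × 2^6.2671 = 277 × 77.015 ≈ 21333 μCi.

21000 μCi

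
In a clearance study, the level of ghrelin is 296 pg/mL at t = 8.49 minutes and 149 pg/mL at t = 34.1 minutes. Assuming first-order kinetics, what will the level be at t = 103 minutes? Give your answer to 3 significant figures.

Over Δt = 34.1 − 8.49 = 25.61 minutes, the level fell by a factor of 296/149 ≈ 1.9866.
n = log₂(1.9866) ≈ 0.99028 half-lives, so t½ = 25.61/0.99028 ≈ 25.861 minutes.
From t = 34.1 to t = 103: 149 × (1/2)^((103−34.1)/25.861) ≈ 23.506 pg/mL.

23.5 pg/mL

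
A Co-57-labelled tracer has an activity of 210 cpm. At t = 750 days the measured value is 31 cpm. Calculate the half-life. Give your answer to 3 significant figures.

272 days

A/A₀ = 31/210 ≈ 0.14762.
n = log₂(6.7742) ≈ 2.76 half-lives elapsed in 750 days.
t½ = 750/2.76 ≈ 271.73 days.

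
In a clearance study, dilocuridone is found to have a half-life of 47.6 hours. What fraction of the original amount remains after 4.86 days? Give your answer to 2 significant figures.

0.18

4.86 days = 116.64 hours.
n = 116.64/47.6 ≈ 2.4504 half-lives.
Fraction remaining = (1/2)^2.4504 ≈ 0.18296.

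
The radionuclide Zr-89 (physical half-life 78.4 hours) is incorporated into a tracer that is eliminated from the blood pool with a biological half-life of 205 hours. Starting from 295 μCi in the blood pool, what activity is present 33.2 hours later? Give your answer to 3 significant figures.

197 μCi

1/t_eff = 1/t_phys + 1/t_biol = 1/78.4 + 1/205 = 0.017633 per hour.
t_eff = 78.4 × 205 / (78.4 + 205) ≈ 56.711 hours.
Remaining = 295 × (1/2)^(33.2/56.711) = 295 × (1/2)^0.58542 ≈ 196.6 μCi.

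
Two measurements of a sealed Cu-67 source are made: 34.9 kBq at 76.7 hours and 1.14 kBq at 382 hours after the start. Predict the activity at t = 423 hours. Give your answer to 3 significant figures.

0.720 kBq

Over Δt = 382 − 76.7 = 305.3 hours, the level fell by a factor of 34.9/1.14 ≈ 30.614.
n = log₂(30.614) ≈ 4.9361 half-lives, so t½ = 305.3/4.9361 ≈ 61.85 hours.
From t = 382 to t = 423: 1.14 × (1/2)^((423−382)/61.85) ≈ 0.72004 kBq.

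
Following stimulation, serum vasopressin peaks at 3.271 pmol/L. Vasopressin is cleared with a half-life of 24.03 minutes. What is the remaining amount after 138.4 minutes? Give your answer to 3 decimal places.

0.060 pmol/L

Number of half-lives: n = 138.4/24.03 ≈ 5.7595.
Remaining = 3.271 × (1/2)^5.7595 = 3.271 × 0.01846 ≈ 0.060382 pmol/L.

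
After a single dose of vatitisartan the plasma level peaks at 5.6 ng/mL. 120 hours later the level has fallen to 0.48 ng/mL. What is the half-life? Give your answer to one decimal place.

33.9 hours

A/A₀ = 0.48/5.6 ≈ 0.085714.
n = log₂(11.667) ≈ 3.5443 half-lives elapsed in 120 hours.
t½ = 120/3.5443 ≈ 33.857 hours.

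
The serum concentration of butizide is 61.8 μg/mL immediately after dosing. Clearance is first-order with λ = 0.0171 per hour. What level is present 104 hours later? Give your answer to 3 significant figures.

10.4 μg/mL

t½ = ln 2 / λ = 0.69315 / 0.0171 ≈ 40.535 hours.
Number of half-lives: n = 104/40.535 ≈ 2.5657.
Remaining = 61.8 × (1/2)^2.5657 = 61.8 × 0.16891 ≈ 10.439 μg/mL.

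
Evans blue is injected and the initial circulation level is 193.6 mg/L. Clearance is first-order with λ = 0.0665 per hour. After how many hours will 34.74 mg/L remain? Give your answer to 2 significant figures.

26 hours

t½ = ln 2 / λ = 0.69315 / 0.0665 ≈ 10.423 hours.
Fraction remaining = 34.74/193.6 ≈ 0.17944.
n = log₂(193.6/34.74) = ln(5.5728)/ln 2 ≈ 2.4784 half-lives.
t = n × t½ = 2.4784 × 10.423 ≈ 25.833 hours.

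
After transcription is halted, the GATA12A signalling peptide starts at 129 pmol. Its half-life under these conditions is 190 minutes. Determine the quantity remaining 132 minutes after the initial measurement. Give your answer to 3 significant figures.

79.7 pmol

Number of half-lives: n = 132/190 ≈ 0.69474.
Remaining = 129 × (1/2)^0.69474 = 129 × 0.61782 ≈ 79.699 pmol.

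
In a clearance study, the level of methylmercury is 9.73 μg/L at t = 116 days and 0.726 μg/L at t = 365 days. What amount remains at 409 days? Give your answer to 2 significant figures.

0.46 μg/L

Over Δt = 365 − 116 = 249 days, the level fell by a factor of 9.73/0.726 ≈ 13.402.
n = log₂(13.402) ≈ 3.7444 half-lives, so t½ = 249/3.7444 ≈ 66.499 days.
From t = 365 to t = 409: 0.726 × (1/2)^((409−365)/66.499) ≈ 0.45894 μg/L.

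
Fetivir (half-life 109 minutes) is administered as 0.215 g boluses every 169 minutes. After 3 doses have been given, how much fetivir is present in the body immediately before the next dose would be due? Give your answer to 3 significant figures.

0.107 g

The 3 doses were given 507, 338, 169 minutes ago.
Total = 0.215·(1/2)^(507/109) + 0.215·(1/2)^(338/109) + 0.215·(1/2)^(169/109)
      = 0.0085553 + 0.025059 + 0.073401 ≈ 0.10702 g.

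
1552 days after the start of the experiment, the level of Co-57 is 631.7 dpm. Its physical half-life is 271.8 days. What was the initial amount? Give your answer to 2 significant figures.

33000 dpm

Number of half-lives elapsed: n = 1552/271.8 ≈ 5.7101.
A₀ = A × 2^n = 631.7 × 2^5.7101 = 631.7 × 52.349 ≈ 33069 dpm.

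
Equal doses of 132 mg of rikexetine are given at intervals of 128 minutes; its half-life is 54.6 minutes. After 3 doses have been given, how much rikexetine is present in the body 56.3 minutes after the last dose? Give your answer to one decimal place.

79.8 mg

The 3 doses were given 312.3, 184.3, 56.3 minutes ago.
Total = 132·(1/2)^(312.3/54.6) + 132·(1/2)^(184.3/54.6) + 132·(1/2)^(56.3/54.6)
      = 2.5047 + 12.719 + 64.591 ≈ 79.815 mg.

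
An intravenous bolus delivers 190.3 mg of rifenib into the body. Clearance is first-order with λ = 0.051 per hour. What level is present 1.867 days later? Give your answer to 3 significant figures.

t½ = ln 2 / λ = 0.69315 / 0.051 ≈ 13.591 hours.
Convert the elapsed time: 1.867 days = 44.808 hours.
Number of half-lives: n = 44.808/13.591 ≈ 3.2969.
Remaining = 190.3 × (1/2)^3.2969 = 190.3 × 0.10175 ≈ 19.364 mg.

19.4 mg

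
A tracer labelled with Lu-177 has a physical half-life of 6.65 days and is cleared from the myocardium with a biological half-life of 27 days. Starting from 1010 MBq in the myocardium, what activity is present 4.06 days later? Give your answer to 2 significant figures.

1/t_eff = 1/t_phys + 1/t_biol = 1/6.65 + 1/27 = 0.18741 per day.
t_eff = 6.65 × 27 / (6.65 + 27) ≈ 5.3358 days.
Remaining = 1010 × (1/2)^(4.06/5.3358) = 1010 × (1/2)^0.7609 ≈ 596.03 MBq.

600 MBq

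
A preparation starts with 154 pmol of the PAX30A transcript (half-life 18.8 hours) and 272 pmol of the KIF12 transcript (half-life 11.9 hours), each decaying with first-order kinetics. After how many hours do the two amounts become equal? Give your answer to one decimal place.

Set 154·(1/2)^(t/18.8) = 272·(1/2)^(t/11.9).
Taking log₂: log₂(154/272) = t·(1/18.8 − 1/11.9).
log₂(0.56618) = -0.82068; 1/18.8 − 1/11.9 = -0.030842.
t = -0.82068 / -0.030842 ≈ 26.609 hours.

26.6 hours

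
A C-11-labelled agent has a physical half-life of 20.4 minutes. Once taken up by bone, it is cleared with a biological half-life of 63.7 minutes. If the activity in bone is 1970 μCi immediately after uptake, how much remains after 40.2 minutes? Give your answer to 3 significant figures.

325 μCi

1/t_eff = 1/t_phys + 1/t_biol = 1/20.4 + 1/63.7 = 0.064718 per minute.
t_eff = 20.4 × 63.7 / (20.4 + 63.7) ≈ 15.452 minutes.
Remaining = 1970 × (1/2)^(40.2/15.452) = 1970 × (1/2)^2.6017 ≈ 324.55 μCi.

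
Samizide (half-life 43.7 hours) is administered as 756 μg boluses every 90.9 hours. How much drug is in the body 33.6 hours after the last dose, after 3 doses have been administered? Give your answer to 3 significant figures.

The 3 doses were given 215.4, 124.5, 33.6 hours ago.
Total = 756·(1/2)^(215.4/43.7) + 756·(1/2)^(124.5/43.7) + 756·(1/2)^(33.6/43.7)
      = 24.816 + 104.93 + 443.68 ≈ 573.42 μg.

573 μg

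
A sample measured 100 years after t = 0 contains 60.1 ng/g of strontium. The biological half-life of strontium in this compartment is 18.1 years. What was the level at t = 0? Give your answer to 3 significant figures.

2770 ng/g

Number of half-lives elapsed: n = 100/18.1 ≈ 5.5249.
A₀ = A × 2^n = 60.1 × 2^5.5249 = 60.1 × 46.041 ≈ 2767.1 ng/g.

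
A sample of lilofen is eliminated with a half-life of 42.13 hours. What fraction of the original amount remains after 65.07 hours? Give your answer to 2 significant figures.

0.34

n = 65.07/42.13 ≈ 1.5445 half-lives.
Fraction remaining = (1/2)^1.5445 ≈ 0.34281.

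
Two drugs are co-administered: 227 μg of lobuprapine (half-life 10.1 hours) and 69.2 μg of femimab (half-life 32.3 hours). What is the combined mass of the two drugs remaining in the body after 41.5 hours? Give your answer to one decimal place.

41.6 μg

lobuprapine: 227 × (1/2)^(41.5/10.1) = 227 × (1/2)^4.1089 ≈ 13.156 μg.
femimab: 69.2 × (1/2)^(41.5/32.3) = 69.2 × (1/2)^1.2848 ≈ 28.401 μg.
Total = 13.156 + 28.401 ≈ 41.557 μg.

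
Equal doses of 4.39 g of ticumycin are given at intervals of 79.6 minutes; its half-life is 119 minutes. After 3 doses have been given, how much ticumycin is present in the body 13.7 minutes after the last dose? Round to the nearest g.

8 g

The 3 doses were given 172.9, 93.3, 13.7 minutes ago.
Total = 4.39·(1/2)^(172.9/119) + 4.39·(1/2)^(93.3/119) + 4.39·(1/2)^(13.7/119)
      = 1.6036 + 2.5495 + 4.0533 ≈ 8.2063 g.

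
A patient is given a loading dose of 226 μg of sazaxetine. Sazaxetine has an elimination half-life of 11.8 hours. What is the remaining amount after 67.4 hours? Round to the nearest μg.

Number of half-lives: n = 67.4/11.8 ≈ 5.7119.
Remaining = 226 × (1/2)^5.7119 = 226 × 0.019079 ≈ 4.3119 μg.

4 μg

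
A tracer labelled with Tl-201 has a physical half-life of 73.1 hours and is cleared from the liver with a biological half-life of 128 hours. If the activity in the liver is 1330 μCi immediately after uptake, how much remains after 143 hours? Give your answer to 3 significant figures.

158 μCi

1/t_eff = 1/t_phys + 1/t_biol = 1/73.1 + 1/128 = 0.021492 per hour.
t_eff = 73.1 × 128 / (73.1 + 128) ≈ 46.528 hours.
Remaining = 1330 × (1/2)^(143/46.528) = 1330 × (1/2)^3.0734 ≈ 158 μCi.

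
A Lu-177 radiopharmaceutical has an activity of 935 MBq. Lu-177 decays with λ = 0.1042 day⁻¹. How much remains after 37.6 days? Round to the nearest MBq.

19 MBq

t½ = ln 2 / λ = 0.69315 / 0.1042 ≈ 6.6521 days.
Number of half-lives: n = 37.6/6.6521 ≈ 5.6524.
Remaining = 935 × (1/2)^5.6524 = 935 × 0.019882 ≈ 18.59 MBq.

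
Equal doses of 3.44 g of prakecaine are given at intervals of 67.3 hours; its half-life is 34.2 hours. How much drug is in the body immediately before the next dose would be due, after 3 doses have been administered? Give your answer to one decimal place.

1.2 g

The 3 doses were given 201.9, 134.6, 67.3 hours ago.
Total = 3.44·(1/2)^(201.9/34.2) + 3.44·(1/2)^(134.6/34.2) + 3.44·(1/2)^(67.3/34.2)
      = 0.057468 + 0.2248 + 0.87939 ≈ 1.1617 g.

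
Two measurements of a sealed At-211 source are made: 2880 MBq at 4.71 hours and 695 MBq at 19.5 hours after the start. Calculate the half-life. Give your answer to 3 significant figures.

7.21 hours

Over Δt = 19.5 − 4.71 = 14.79 hours, the level fell by a factor of 2880/695 ≈ 4.1439.
n = log₂(4.1439) ≈ 2.051 half-lives, so t½ = 14.79/2.051 ≈ 7.2112 hours.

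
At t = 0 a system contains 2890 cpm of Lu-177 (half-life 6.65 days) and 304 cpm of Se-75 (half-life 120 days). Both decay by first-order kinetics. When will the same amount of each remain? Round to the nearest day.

Set 2890·(1/2)^(t/6.65) = 304·(1/2)^(t/120).
Taking log₂: log₂(2890/304) = t·(1/6.65 − 1/120).
log₂(9.5066) = 3.2489; 1/6.65 − 1/120 = 0.14204.
t = 3.2489 / 0.14204 ≈ 22.873 days.

23 days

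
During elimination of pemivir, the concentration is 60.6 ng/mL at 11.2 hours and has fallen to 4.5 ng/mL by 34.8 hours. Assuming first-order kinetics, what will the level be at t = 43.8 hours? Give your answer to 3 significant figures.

1.67 ng/mL

Over Δt = 34.8 − 11.2 = 23.6 hours, the level fell by a factor of 60.6/4.5 ≈ 13.467.
n = log₂(13.467) ≈ 3.7513 half-lives, so t½ = 23.6/3.7513 ≈ 6.2911 hours.
From t = 34.8 to t = 43.8: 4.5 × (1/2)^((43.8−34.8)/6.2911) ≈ 1.6694 ng/mL.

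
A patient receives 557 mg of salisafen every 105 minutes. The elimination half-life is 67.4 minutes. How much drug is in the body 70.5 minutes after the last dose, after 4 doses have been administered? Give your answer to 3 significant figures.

403 mg

The 4 doses were given 385.5, 280.5, 175.5, 70.5 minutes ago.
Total = 557·(1/2)^(385.5/67.4) + 557·(1/2)^(280.5/67.4) + 557·(1/2)^(175.5/67.4) + 557·(1/2)^(70.5/67.4)
      = 10.57 + 31.121 + 91.625 + 269.76 ≈ 403.08 mg.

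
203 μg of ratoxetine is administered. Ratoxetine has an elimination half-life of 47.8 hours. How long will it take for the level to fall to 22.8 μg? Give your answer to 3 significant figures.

151 hours

Fraction remaining = 22.8/203 ≈ 0.11232.
n = log₂(203/22.8) = ln(8.9035)/ln 2 ≈ 3.1544 half-lives.
t = n × t½ = 3.1544 × 47.8 ≈ 150.78 hours.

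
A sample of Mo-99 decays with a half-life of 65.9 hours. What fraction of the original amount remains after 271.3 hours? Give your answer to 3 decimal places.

n = 271.3/65.9 ≈ 4.1168 half-lives.
Fraction remaining = (1/2)^4.1168 ≈ 0.057638.

0.058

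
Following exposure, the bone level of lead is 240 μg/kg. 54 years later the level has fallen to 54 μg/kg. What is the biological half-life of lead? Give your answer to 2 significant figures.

25 years

A/A₀ = 54/240 ≈ 0.225.
n = log₂(4.4444) ≈ 2.152 half-lives elapsed in 54 years.
t½ = 54/2.152 ≈ 25.093 years.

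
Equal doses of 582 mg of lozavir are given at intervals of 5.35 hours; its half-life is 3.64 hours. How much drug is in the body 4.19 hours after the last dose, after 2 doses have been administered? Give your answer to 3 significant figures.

The 2 doses were given 9.54, 4.19 hours ago.
Total = 582·(1/2)^(9.54/3.64) + 582·(1/2)^(4.19/3.64)
      = 94.615 + 262.06 ≈ 356.68 mg.

357 mg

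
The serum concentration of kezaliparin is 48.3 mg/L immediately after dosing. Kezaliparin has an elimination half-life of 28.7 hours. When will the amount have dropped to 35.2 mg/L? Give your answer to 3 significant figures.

Fraction remaining = 35.2/48.3 ≈ 0.72878.
n = log₂(48.3/35.2) = ln(1.3722)/ln 2 ≈ 0.45645 half-lives.
t = n × t½ = 0.45645 × 28.7 ≈ 13.1 hours.

13.1 hours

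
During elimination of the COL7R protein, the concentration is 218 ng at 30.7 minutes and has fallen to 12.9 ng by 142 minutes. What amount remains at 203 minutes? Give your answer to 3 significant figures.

Over Δt = 142 − 30.7 = 111.3 minutes, the level fell by a factor of 218/12.9 ≈ 16.899.
n = log₂(16.899) ≈ 4.0789 half-lives, so t½ = 111.3/4.0789 ≈ 27.287 minutes.
From t = 142 to t = 203: 12.9 × (1/2)^((203−142)/27.287) ≈ 2.7393 ng.

2.74 ng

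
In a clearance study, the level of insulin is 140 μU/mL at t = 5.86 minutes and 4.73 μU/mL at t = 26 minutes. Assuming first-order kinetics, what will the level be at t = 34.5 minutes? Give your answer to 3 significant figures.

Over Δt = 26 − 5.86 = 20.14 minutes, the level fell by a factor of 140/4.73 ≈ 29.598.
n = log₂(29.598) ≈ 4.8874 half-lives, so t½ = 20.14/4.8874 ≈ 4.1208 minutes.
From t = 26 to t = 34.5: 4.73 × (1/2)^((34.5−26)/4.1208) ≈ 1.1322 μU/mL.

1.13 μU/mL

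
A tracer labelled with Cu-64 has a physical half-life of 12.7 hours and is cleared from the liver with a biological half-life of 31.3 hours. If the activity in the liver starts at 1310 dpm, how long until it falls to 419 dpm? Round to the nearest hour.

15 hours

1/t_eff = 1/t_phys + 1/t_biol = 1/12.7 + 1/31.3 = 0.11069 per hour.
t_eff = 12.7 × 31.3 / (12.7 + 31.3) ≈ 9.0343 hours.
n = log₂(1310/419) ≈ 1.6445; t = 1.6445 × 9.0343 ≈ 14.857 hours.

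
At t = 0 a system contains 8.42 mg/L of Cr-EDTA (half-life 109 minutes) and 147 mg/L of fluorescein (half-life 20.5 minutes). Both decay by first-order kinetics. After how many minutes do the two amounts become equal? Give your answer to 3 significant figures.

Set 8.42·(1/2)^(t/109) = 147·(1/2)^(t/20.5).
Taking log₂: log₂(8.42/147) = t·(1/109 − 1/20.5).
log₂(0.057279) = -4.1259; 1/109 − 1/20.5 = -0.039606.
t = -4.1259 / -0.039606 ≈ 104.17 minutes.

104 minutes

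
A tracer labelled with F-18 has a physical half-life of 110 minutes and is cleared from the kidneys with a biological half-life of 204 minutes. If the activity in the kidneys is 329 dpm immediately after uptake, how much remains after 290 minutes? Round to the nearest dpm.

1/t_eff = 1/t_phys + 1/t_biol = 1/110 + 1/204 = 0.013993 per minute.
t_eff = 110 × 204 / (110 + 204) ≈ 71.465 minutes.
Remaining = 329 × (1/2)^(290/71.465) = 329 × (1/2)^4.0579 ≈ 19.753 dpm.

20 dpm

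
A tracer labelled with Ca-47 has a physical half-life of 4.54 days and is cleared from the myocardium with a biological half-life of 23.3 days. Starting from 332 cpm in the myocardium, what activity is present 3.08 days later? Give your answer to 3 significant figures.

1/t_eff = 1/t_phys + 1/t_biol = 1/4.54 + 1/23.3 = 0.26318 per day.
t_eff = 4.54 × 23.3 / (4.54 + 23.3) ≈ 3.7996 days.
Remaining = 332 × (1/2)^(3.08/3.7996) = 332 × (1/2)^0.8106 ≈ 189.29 cpm.

189 cpm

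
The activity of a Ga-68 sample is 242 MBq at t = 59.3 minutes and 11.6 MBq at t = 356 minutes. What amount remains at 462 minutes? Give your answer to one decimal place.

Over Δt = 356 − 59.3 = 296.7 minutes, the level fell by a factor of 242/11.6 ≈ 20.862.
n = log₂(20.862) ≈ 4.3828 half-lives, so t½ = 296.7/4.3828 ≈ 67.696 minutes.
From t = 356 to t = 462: 11.6 × (1/2)^((462−356)/67.696) ≈ 3.9183 MBq.

3.9 MBq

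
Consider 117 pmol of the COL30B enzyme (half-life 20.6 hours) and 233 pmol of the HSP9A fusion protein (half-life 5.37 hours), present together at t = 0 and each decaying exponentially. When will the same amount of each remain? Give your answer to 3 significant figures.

7.22 hours

Set 117·(1/2)^(t/20.6) = 233·(1/2)^(t/5.37).
Taking log₂: log₂(117/233) = t·(1/20.6 − 1/5.37).
log₂(0.50215) = -0.99382; 1/20.6 − 1/5.37 = -0.13768.
t = -0.99382 / -0.13768 ≈ 7.2185 hours.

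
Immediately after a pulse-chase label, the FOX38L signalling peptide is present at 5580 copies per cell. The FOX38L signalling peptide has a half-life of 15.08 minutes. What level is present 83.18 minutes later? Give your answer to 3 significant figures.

Number of half-lives: n = 83.18/15.08 ≈ 5.5159.
Remaining = 5580 × (1/2)^5.5159 = 5580 × 0.021855 ≈ 121.95 copies per cell.

122 copies per cell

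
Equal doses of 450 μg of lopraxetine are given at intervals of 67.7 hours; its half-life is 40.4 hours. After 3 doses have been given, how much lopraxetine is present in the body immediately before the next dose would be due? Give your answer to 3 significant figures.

199 μg

The 3 doses were given 203.1, 135.4, 67.7 hours ago.
Total = 450·(1/2)^(203.1/40.4) + 450·(1/2)^(135.4/40.4) + 450·(1/2)^(67.7/40.4)
      = 13.8 + 44.087 + 140.85 ≈ 198.74 μg.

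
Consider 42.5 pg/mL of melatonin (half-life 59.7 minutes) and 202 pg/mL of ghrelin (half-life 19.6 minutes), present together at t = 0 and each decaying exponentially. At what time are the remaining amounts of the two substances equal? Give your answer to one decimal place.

Set 42.5·(1/2)^(t/59.7) = 202·(1/2)^(t/19.6).
Taking log₂: log₂(42.5/202) = t·(1/59.7 − 1/19.6).
log₂(0.2104) = -2.2488; 1/59.7 − 1/19.6 = -0.03427.
t = -2.2488 / -0.03427 ≈ 65.621 minutes.

65.6 minutes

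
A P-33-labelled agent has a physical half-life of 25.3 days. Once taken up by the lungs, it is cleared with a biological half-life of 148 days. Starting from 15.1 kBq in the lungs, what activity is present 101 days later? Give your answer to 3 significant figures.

1/t_eff = 1/t_phys + 1/t_biol = 1/25.3 + 1/148 = 0.046282 per day.
t_eff = 25.3 × 148 / (25.3 + 148) ≈ 21.606 days.
Remaining = 15.1 × (1/2)^(101/21.606) = 15.1 × (1/2)^4.6745 ≈ 0.59129 kBq.

0.591 kBq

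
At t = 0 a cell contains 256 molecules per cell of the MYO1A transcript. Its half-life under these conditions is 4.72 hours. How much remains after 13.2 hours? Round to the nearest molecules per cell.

37 molecules per cell

Number of half-lives: n = 13.2/4.72 ≈ 2.7966.
Remaining = 256 × (1/2)^2.7966 = 256 × 0.14393 ≈ 36.845 molecules per cell.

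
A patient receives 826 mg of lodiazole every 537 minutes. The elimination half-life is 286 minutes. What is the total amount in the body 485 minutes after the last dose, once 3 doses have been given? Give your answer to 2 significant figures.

340 mg

The 3 doses were given 1559, 1022, 485 minutes ago.
Total = 826·(1/2)^(1559/286) + 826·(1/2)^(1022/286) + 826·(1/2)^(485/286)
      = 18.882 + 69.386 + 254.97 ≈ 343.24 mg.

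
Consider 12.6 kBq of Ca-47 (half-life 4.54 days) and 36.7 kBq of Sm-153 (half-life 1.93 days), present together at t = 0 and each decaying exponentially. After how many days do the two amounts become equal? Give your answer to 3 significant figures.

5.18 days

Set 12.6·(1/2)^(t/4.54) = 36.7·(1/2)^(t/1.93).
Taking log₂: log₂(12.6/36.7) = t·(1/4.54 − 1/1.93).
log₂(0.34332) = -1.5424; 1/4.54 − 1/1.93 = -0.29787.
t = -1.5424 / -0.29787 ≈ 5.1779 days.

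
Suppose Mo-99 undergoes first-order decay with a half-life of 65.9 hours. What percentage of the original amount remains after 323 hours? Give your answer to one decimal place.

3.3%

n = 323/65.9 ≈ 4.9014 half-lives.
Fraction remaining = (1/2)^4.9014 ≈ 0.033461, i.e. 3.3461%.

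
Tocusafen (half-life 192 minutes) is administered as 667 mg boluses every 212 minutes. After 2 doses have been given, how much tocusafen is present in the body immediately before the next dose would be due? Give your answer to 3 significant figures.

The 2 doses were given 424, 212 minutes ago.
Total = 667·(1/2)^(424/192) + 667·(1/2)^(212/192)
      = 144.33 + 310.27 ≈ 454.6 mg.

455 mg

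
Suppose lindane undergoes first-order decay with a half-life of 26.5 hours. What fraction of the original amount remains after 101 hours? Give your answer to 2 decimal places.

0.07

n = 101/26.5 ≈ 3.8113 half-lives.
Fraction remaining = (1/2)^3.8113 ≈ 0.071232.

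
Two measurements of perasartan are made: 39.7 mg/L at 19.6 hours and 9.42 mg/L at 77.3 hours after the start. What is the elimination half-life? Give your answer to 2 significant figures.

Over Δt = 77.3 − 19.6 = 57.7 hours, the level fell by a factor of 39.7/9.42 ≈ 4.2144.
n = log₂(4.2144) ≈ 2.0753 half-lives, so t½ = 57.7/2.0753 ≈ 27.803 hours.

28 hours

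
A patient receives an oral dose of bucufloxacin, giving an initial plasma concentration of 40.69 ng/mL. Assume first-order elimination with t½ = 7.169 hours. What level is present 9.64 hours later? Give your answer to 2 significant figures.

Number of half-lives: n = 9.64/7.169 ≈ 1.3447.
Remaining = 40.69 × (1/2)^1.3447 = 40.69 × 0.39374 ≈ 16.021 ng/mL.

16 ng/mL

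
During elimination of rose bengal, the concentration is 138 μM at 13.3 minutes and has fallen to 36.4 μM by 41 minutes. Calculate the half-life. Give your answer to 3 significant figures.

Over Δt = 41 − 13.3 = 27.7 minutes, the level fell by a factor of 138/36.4 ≈ 3.7912.
n = log₂(3.7912) ≈ 1.9227 half-lives, so t½ = 27.7/1.9227 ≈ 14.407 minutes.

14.4 minutes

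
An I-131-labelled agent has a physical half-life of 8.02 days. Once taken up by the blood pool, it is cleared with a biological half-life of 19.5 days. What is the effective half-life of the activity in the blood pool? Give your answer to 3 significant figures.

5.68 days

1/t_eff = 1/t_phys + 1/t_biol = 1/8.02 + 1/19.5 = 0.17597 per day.
t_eff = 8.02 × 19.5 / (8.02 + 19.5) ≈ 5.6828 days.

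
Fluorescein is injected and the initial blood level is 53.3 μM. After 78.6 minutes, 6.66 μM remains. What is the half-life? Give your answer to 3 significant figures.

A/A₀ = 6.66/53.3 ≈ 0.12495.
n = log₂(8.003) ≈ 3.0005 half-lives elapsed in 78.6 minutes.
t½ = 78.6/3.0005 ≈ 26.195 minutes.

26.2 minutes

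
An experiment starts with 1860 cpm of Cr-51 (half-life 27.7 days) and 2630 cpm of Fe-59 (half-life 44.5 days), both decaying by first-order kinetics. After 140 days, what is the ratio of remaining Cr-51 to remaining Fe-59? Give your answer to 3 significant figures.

Cr-51: 1860 × (1/2)^(140/27.7) = 1860 × (1/2)^5.0542 ≈ 55.984 cpm.
Fe-59: 2630 × (1/2)^(140/44.5) = 2630 × (1/2)^3.1461 ≈ 297.09 cpm.
Ratio ≈ 55.984 / 297.09 ≈ 0.18844.

0.188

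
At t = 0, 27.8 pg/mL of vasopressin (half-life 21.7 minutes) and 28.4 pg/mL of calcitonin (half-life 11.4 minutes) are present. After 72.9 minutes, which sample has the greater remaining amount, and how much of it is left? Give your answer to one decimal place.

vasopressin, 2.7 pg/mL

vasopressin: 27.8 × (1/2)^3.3594 ≈ 2.7086 pg/mL.
calcitonin: 28.4 × (1/2)^6.3947 ≈ 0.33753 pg/mL.
Vasopressin has more remaining, at ≈ 2.7086 pg/mL.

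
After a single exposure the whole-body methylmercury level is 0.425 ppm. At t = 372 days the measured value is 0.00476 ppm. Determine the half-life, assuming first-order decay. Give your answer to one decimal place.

A/A₀ = 0.00476/0.425 ≈ 0.0112.
n = log₂(89.286) ≈ 6.4804 half-lives elapsed in 372 days.
t½ = 372/6.4804 ≈ 57.404 days.

57.4 days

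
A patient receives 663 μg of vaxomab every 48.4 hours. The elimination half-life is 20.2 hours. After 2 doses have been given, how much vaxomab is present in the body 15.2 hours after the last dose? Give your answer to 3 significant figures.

The 2 doses were given 63.6, 15.2 hours ago.
Total = 663·(1/2)^(63.6/20.2) + 663·(1/2)^(15.2/20.2)
      = 74.768 + 393.55 ≈ 468.31 μg.

468 μg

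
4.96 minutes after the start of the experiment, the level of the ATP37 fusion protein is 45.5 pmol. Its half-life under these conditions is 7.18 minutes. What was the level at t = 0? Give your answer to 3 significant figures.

73.4 pmol

Number of half-lives elapsed: n = 4.96/7.18 ≈ 0.69081.
A₀ = A × 2^n = 45.5 × 2^0.69081 = 45.5 × 1.6142 ≈ 73.446 pmol.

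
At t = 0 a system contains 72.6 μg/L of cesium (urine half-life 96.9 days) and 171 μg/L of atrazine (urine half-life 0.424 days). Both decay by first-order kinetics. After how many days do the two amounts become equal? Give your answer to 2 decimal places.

Set 72.6·(1/2)^(t/96.9) = 171·(1/2)^(t/0.424).
Taking log₂: log₂(72.6/171) = t·(1/96.9 − 1/0.424).
log₂(0.42456) = -1.236; 1/96.9 − 1/0.424 = -2.3482.
t = -1.236 / -2.3482 ≈ 0.52635 days.

0.53 days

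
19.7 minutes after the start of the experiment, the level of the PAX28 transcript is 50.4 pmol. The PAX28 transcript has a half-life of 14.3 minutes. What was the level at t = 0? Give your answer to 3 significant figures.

131 pmol

Number of half-lives elapsed: n = 19.7/14.3 ≈ 1.3776.
A₀ = A × 2^n = 50.4 × 2^1.3776 = 50.4 × 2.5984 ≈ 130.96 pmol.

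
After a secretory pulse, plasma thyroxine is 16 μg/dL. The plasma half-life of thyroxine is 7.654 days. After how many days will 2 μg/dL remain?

2/16 = 1/8, so 3 half-lives have elapsed.
t = 3 × 7.654 = 22.962 days.

22.962 days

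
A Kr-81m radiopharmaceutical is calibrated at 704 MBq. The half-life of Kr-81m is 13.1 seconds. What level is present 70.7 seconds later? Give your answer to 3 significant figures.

Number of half-lives: n = 70.7/13.1 ≈ 5.3969.
Remaining = 704 × (1/2)^5.3969 = 704 × 0.023733 ≈ 16.708 MBq.

16.7 MBq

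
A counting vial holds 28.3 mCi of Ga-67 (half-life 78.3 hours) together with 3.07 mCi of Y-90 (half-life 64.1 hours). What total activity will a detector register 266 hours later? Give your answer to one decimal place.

Ga-67: 28.3 × (1/2)^(266/78.3) = 28.3 × (1/2)^3.3972 ≈ 2.6861 mCi.
Y-90: 3.07 × (1/2)^(266/64.1) = 3.07 × (1/2)^4.1498 ≈ 0.17296 mCi.
Total = 2.6861 + 0.17296 ≈ 2.8591 mCi.

2.9 mCi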